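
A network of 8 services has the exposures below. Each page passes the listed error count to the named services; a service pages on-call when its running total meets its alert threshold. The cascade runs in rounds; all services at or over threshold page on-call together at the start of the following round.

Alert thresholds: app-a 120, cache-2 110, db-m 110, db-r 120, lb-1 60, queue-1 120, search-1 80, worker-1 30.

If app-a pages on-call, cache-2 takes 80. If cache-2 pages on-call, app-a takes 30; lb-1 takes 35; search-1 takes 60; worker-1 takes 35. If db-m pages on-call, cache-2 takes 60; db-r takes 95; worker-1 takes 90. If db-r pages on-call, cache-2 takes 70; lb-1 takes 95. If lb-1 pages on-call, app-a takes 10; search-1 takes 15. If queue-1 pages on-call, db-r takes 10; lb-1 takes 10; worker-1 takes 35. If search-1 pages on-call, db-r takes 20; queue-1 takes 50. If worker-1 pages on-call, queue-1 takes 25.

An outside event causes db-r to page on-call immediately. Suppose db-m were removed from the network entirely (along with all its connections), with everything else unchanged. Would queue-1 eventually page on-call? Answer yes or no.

no

With db-m removed:
Round 1 — db-r pages on-call (initial).
  cache-2: +70 → 70 < 110
  lb-1: +95 → 95 ≥ 60
Round 2 — lb-1 pages on-call.
  app-a: +10 → 10 < 120
  search-1: +15 → 15 < 80
No further pages.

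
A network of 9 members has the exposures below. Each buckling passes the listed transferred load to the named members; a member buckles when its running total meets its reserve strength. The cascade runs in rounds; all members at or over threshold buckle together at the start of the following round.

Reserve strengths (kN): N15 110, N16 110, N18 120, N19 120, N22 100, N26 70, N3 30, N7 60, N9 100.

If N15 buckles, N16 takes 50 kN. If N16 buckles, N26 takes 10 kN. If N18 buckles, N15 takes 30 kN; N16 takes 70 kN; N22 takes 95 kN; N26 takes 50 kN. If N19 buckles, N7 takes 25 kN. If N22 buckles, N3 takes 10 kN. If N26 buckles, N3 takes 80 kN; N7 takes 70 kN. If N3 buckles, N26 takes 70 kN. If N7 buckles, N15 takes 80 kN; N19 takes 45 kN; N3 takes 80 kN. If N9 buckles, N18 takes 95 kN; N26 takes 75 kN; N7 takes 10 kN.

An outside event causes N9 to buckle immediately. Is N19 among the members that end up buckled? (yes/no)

no

Round 1 — N9 buckles (initial).
  N18: +95 → 95 < 120
  N26: +75 → 75 ≥ 70
  N7: +10 → 10 < 60
Round 2 — N26 buckles.
  N3: +80 → 80 ≥ 30
  N7: +70 → 80 ≥ 60
Round 3 — N3, N7 buckle.
  N15: +80 → 80 < 110
  N19: +45 → 45 < 120
No further bucklings.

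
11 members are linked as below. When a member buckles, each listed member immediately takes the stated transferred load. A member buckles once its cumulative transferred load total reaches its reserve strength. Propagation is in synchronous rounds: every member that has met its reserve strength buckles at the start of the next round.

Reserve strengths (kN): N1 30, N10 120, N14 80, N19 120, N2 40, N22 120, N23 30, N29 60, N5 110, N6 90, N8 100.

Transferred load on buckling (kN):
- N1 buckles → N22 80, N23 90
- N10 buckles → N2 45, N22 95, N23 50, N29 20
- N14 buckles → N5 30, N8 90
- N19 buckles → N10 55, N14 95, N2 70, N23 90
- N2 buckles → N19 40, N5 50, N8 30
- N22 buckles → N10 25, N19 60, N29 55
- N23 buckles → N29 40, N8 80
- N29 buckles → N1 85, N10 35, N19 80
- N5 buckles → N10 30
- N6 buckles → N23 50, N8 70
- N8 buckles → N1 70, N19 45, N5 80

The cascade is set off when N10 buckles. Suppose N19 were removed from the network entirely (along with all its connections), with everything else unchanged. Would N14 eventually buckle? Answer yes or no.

With N19 removed:
Round 1 — N10 buckles (initial).
  N2: +45 → 45 ≥ 40
  N22: +95 → 95 < 120
  N23: +50 → 50 ≥ 30
  N29: +20 → 20 < 60
Round 2 — N2, N23 buckle.
  N29: +40 → 60 ≥ 60
  N5: +50 → 50 < 110
  N8: +30+80 → 110 ≥ 100
Round 3 — N29, N8 buckle.
  N1: +85+70 → 155 ≥ 30
  N5: +80 → 130 ≥ 110
Round 4 — N1, N5 buckle.
  N22: +80 → 175 ≥ 120
Round 5 — N22 buckles.
No further bucklings.

no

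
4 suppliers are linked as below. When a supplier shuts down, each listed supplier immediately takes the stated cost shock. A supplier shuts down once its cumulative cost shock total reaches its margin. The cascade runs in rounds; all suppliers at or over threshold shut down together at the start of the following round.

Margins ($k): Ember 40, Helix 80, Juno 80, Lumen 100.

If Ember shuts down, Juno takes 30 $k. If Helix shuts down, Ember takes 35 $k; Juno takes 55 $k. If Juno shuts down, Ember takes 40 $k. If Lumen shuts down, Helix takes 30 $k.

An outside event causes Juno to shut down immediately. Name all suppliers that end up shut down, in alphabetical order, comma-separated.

Ember, Juno

Round 1 — Juno shuts down (initial).
  Ember: +40 → 40 ≥ 40
Round 2 — Ember shuts down.
No further shutdowns.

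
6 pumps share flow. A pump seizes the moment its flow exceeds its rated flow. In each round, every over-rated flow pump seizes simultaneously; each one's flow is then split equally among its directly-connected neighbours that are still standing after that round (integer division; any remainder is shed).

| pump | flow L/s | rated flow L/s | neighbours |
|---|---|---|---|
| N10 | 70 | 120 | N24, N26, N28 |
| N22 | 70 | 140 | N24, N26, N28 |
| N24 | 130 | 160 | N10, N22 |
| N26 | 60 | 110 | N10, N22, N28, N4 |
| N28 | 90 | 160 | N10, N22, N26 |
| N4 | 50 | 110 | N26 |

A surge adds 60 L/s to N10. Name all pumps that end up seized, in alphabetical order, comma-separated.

Round 1 — N10 at 130 > 120. N10 seizes.
  N10 sheds 130 L/s to N24, N26, N28: 43 each (1 lost).
    N24: 130+43 = 173 > 160
    N26: 60+43 = 103 ≤ 110
    N28: 90+43 = 133 ≤ 160
Round 2 — N24 seizes.
  N24 sheds 173 L/s to N22: 173 each.
    N22: 70+173 = 243 > 140
Round 3 — N22 seizes.
  N22 sheds 243 L/s to N26, N28: 121 each (1 lost).
    N26: 103+121 = 224 > 110
    N28: 133+121 = 254 > 160
Round 4 — N26, N28 seize.
  N26 sheds 224 L/s to N4: 224 each.
    N4: 50+224 = 274 > 110
  N28 sheds 254 L/s: no online neighbours, lost.
Round 5 — N4 seizes.
  N4 sheds 274 L/s: no online neighbours, lost.
No further seizures.

N10, N22, N24, N26, N28, N4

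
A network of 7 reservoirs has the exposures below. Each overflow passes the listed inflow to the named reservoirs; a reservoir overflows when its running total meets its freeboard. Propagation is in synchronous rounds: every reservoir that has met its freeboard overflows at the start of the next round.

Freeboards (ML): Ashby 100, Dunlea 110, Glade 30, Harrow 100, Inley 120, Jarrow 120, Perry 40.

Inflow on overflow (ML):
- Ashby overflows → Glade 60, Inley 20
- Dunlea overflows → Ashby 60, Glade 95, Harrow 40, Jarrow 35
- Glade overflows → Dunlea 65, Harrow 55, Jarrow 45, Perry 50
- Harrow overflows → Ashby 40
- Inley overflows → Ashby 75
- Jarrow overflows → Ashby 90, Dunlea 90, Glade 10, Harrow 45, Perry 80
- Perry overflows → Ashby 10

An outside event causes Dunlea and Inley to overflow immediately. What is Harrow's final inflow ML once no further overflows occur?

95

Round 1 — Dunlea, Inley overflow (initial).
  Ashby: +60+75 → 135 ≥ 100
  Glade: +95 → 95 ≥ 30
  Harrow: +40 → 40 < 100
  Jarrow: +35 → 35 < 120
Round 2 — Ashby, Glade overflow.
  Harrow: +55 → 95 < 100
  Jarrow: +45 → 80 < 120
  Perry: +50 → 50 ≥ 40
Round 3 — Perry overflows.
No further overflows.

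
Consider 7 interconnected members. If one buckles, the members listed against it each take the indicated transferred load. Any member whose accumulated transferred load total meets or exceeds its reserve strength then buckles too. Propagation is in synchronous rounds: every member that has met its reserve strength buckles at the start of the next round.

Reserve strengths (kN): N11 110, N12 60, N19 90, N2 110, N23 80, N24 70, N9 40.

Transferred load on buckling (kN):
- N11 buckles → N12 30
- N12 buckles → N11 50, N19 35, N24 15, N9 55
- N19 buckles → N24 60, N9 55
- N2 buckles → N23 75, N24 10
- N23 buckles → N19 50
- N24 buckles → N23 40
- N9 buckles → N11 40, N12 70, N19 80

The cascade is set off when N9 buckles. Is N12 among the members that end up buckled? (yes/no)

yes

Round 1 — N9 buckles (initial).
  N11: +40 → 40 < 110
  N12: +70 → 70 ≥ 60
  N19: +80 → 80 < 90
Round 2 — N12 buckles.
  N11: +50 → 90 < 110
  N19: +35 → 115 ≥ 90
  N24: +15 → 15 < 70
Round 3 — N19 buckles.
  N24: +60 → 75 ≥ 70
Round 4 — N24 buckles.
  N23: +40 → 40 < 80
No further bucklings.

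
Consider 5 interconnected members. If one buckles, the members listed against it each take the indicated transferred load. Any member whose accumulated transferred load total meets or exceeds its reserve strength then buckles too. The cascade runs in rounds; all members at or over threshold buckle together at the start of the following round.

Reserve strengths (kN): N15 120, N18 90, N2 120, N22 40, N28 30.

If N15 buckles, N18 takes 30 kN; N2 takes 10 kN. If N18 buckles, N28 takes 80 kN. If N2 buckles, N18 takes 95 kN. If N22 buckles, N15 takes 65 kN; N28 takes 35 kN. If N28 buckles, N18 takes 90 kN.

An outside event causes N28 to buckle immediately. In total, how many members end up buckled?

Round 1 — N28 buckles (initial).
  N18: +90 → 90 ≥ 90
Round 2 — N18 buckles.
No further bucklings.

2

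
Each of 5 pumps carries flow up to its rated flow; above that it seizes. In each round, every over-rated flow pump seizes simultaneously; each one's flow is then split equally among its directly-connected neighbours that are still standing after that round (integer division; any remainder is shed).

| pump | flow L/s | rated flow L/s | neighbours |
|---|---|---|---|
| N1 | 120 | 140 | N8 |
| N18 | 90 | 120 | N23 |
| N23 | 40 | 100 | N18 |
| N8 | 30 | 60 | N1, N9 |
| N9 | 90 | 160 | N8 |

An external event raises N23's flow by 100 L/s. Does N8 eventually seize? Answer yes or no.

Round 1 — N23 at 140 > 100. N23 seizes.
  N23 sheds 140 L/s to N18: 140 each.
    N18: 90+140 = 230 > 120
Round 2 — N18 seizes.
  N18 sheds 230 L/s: no online neighbours, lost.
No further seizures.

no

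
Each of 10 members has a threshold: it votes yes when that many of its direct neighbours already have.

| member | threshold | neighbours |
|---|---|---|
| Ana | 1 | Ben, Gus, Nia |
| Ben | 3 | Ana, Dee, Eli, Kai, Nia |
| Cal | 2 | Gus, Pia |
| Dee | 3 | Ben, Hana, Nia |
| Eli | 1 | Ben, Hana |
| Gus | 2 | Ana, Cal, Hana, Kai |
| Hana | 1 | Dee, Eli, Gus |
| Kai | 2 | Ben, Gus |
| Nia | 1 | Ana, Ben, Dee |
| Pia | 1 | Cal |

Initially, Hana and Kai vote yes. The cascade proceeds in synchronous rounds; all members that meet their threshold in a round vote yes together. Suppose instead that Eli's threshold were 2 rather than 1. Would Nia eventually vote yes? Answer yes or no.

With Eli's threshold at 2:
Round 1 — Hana, Kai vote yes (initial).
Round 2 — checking thresholds:
  Ben: 1 of 5 neighbours < 3, below threshold.
  Dee: 1 of 3 neighbours < 3, below threshold.
  Eli: 1 of 2 neighbours < 2, below threshold.
  Gus: 2 of 4 neighbours ≥ 2, votes yes.
Round 3 — checking thresholds:
  Ana: 1 of 3 neighbours ≥ 1, votes yes.
  Ben: 1 of 5 neighbours < 3, below threshold.
  Cal: 1 of 2 neighbours < 2, below threshold.
  Dee: 1 of 3 neighbours < 3, below threshold.
  Eli: 1 of 2 neighbours < 2, below threshold.
Round 4 — checking thresholds:
  Ben: 2 of 5 neighbours < 3, below threshold.
  Cal: 1 of 2 neighbours < 2, below threshold.
  Dee: 1 of 3 neighbours < 3, below threshold.
  Eli: 1 of 2 neighbours < 2, below threshold.
  Nia: 1 of 3 neighbours ≥ 1, votes yes.
Round 5 — checking thresholds:
  Ben: 3 of 5 neighbours ≥ 3, votes yes.
  Cal: 1 of 2 neighbours < 2, below threshold.
  Dee: 2 of 3 neighbours < 3, below threshold.
  Eli: 1 of 2 neighbours < 2, below threshold.
Round 6 — checking thresholds:
  Cal: 1 of 2 neighbours < 2, below threshold.
  Dee: 3 of 3 neighbours ≥ 3, votes yes.
  Eli: 2 of 2 neighbours ≥ 2, votes yes.
Round 7 — no new yes votes; cascade stops.

yes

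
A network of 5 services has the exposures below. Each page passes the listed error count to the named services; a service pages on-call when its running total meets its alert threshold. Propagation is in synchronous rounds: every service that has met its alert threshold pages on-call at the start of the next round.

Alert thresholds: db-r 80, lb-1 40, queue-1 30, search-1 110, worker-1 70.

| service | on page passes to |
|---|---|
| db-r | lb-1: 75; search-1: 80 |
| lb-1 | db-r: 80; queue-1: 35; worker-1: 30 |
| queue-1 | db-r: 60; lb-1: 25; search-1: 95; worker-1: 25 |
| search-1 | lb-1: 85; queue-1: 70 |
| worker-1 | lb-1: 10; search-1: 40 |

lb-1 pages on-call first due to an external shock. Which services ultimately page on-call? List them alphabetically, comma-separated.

Round 1 — lb-1 pages on-call (initial).
  db-r: +80 → 80 ≥ 80
  queue-1: +35 → 35 ≥ 30
  worker-1: +30 → 30 < 70
Round 2 — db-r, queue-1 page on-call.
  search-1: +80+95 → 175 ≥ 110
  worker-1: +25 → 55 < 70
Round 3 — search-1 pages on-call.
No further pages.

db-r, lb-1, queue-1, search-1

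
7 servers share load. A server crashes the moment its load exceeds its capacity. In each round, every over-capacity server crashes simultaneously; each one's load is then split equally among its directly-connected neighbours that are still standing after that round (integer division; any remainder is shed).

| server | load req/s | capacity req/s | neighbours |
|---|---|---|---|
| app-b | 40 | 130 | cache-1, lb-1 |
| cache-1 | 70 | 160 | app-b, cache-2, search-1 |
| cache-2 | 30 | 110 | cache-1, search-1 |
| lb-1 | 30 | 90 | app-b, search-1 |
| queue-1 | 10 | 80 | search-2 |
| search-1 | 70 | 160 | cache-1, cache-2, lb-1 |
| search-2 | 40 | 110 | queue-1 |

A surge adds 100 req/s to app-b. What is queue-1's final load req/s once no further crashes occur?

10

Round 1 — app-b at 140 > 130. app-b crashes.
  app-b sheds 140 req/s to cache-1, lb-1: 70 each.
    cache-1: 70+70 = 140 ≤ 160
    lb-1: 30+70 = 100 > 90
Round 2 — lb-1 crashes.
  lb-1 sheds 100 req/s to search-1: 100 each.
    search-1: 70+100 = 170 > 160
Round 3 — search-1 crashes.
  search-1 sheds 170 req/s to cache-1, cache-2: 85 each.
    cache-1: 140+85 = 225 > 160
    cache-2: 30+85 = 115 > 110
Round 4 — cache-1, cache-2 crash.
  cache-1 sheds 225 req/s: no online neighbours, lost.
  cache-2 sheds 115 req/s: no online neighbours, lost.
No further crashes.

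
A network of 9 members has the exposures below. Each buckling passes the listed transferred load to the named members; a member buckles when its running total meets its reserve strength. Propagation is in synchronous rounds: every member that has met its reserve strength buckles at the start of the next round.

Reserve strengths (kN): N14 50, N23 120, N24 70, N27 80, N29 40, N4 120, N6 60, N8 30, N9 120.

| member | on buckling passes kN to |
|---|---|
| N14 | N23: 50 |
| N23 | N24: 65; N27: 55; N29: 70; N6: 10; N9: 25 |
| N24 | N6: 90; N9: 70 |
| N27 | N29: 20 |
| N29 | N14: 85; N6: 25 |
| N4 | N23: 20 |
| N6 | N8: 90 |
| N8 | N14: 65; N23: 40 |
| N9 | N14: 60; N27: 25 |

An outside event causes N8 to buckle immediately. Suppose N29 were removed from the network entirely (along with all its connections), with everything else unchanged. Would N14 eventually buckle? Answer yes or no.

yes

With N29 removed:
Round 1 — N8 buckles (initial).
  N14: +65 → 65 ≥ 50
  N23: +40 → 40 < 120
Round 2 — N14 buckles.
  N23: +50 → 90 < 120
No further bucklings.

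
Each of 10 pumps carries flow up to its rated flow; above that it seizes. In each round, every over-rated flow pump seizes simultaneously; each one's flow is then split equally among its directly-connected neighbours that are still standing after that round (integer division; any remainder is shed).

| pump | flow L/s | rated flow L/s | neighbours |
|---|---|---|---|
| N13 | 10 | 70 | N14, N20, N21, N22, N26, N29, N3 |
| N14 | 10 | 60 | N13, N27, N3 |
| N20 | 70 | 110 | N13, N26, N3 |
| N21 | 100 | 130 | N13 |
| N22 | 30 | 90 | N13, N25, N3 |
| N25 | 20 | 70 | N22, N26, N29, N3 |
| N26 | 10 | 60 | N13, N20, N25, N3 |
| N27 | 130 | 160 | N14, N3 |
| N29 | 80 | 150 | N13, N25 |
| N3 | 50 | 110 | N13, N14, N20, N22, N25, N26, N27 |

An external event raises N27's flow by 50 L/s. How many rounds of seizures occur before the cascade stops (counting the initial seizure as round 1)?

Round 1 — N27 at 180 > 160. N27 seizes.
  N27 sheds 180 L/s to N14, N3: 90 each.
    N14: 10+90 = 100 > 60
    N3: 50+90 = 140 > 110
Round 2 — N14, N3 seize.
  N14 sheds 100 L/s to N13: 100 each.
    N13: 10+100 = 110 > 70
  N3 sheds 140 L/s to N13, N20, N22, N25, N26: 28 each.
    N13: 110+28 = 138 > 70
    N20: 70+28 = 98 ≤ 110
    N22: 30+28 = 58 ≤ 90
    N25: 20+28 = 48 ≤ 70
    N26: 10+28 = 38 ≤ 60
Round 3 — N13 seizes.
  N13 sheds 138 L/s to N20, N21, N22, N26, N29: 27 each (3 lost).
    N20: 98+27 = 125 > 110
    N21: 100+27 = 127 ≤ 130
    N22: 58+27 = 85 ≤ 90
    N26: 38+27 = 65 > 60
    N29: 80+27 = 107 ≤ 150
Round 4 — N20, N26 seize.
  N20 sheds 125 L/s: no online neighbours, lost.
  N26 sheds 65 L/s to N25: 65 each.
    N25: 48+65 = 113 > 70
Round 5 — N25 seizes.
  N25 sheds 113 L/s to N22, N29: 56 each (1 lost).
    N22: 85+56 = 141 > 90
    N29: 107+56 = 163 > 150
Round 6 — N22, N29 seize.
  N22 sheds 141 L/s: no online neighbours, lost.
  N29 sheds 163 L/s: no online neighbours, lost.
No further seizures.

6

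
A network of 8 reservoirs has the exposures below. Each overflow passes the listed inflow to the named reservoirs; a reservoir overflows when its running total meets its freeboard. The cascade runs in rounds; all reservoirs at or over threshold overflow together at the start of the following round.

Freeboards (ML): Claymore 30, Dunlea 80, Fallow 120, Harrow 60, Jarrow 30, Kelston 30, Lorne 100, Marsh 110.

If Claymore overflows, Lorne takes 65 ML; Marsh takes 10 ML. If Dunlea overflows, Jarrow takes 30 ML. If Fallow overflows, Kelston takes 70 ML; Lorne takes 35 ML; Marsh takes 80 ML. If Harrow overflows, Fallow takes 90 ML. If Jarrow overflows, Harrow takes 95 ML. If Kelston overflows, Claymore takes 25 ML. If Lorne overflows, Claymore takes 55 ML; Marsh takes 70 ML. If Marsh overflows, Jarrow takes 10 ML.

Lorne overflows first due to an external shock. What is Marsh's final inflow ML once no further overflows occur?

Round 1 — Lorne overflows (initial).
  Claymore: +55 → 55 ≥ 30
  Marsh: +70 → 70 < 110
Round 2 — Claymore overflows.
  Marsh: +10 → 80 < 110
No further overflows.

80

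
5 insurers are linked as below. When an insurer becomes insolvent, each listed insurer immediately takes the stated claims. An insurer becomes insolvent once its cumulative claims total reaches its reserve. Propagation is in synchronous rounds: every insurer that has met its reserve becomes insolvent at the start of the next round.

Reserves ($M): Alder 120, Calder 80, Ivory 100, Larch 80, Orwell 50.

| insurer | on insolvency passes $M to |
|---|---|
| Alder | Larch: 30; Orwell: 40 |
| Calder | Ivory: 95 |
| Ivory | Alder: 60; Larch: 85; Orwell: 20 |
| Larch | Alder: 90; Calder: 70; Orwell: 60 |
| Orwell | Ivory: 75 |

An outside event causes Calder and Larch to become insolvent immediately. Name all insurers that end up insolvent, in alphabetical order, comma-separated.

Alder, Calder, Ivory, Larch, Orwell

Round 1 — Calder, Larch become insolvent (initial).
  Alder: +90 → 90 < 120
  Ivory: +95 → 95 < 100
  Orwell: +60 → 60 ≥ 50
Round 2 — Orwell becomes insolvent.
  Ivory: +75 → 170 ≥ 100
Round 3 — Ivory becomes insolvent.
  Alder: +60 → 150 ≥ 120
Round 4 — Alder becomes insolvent.
No further insolvencies.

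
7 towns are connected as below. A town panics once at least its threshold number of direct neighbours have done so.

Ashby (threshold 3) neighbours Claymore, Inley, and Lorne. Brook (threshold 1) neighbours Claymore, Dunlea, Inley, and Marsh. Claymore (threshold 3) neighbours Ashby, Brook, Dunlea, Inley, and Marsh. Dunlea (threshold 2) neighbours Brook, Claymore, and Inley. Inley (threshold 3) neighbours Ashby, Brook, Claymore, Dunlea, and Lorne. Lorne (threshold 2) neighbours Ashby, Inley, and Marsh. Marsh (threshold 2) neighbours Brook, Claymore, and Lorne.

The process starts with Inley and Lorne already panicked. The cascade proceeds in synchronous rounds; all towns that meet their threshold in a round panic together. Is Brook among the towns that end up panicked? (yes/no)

Round 1 — Inley, Lorne panic (initial).
Round 2 — checking thresholds:
  Ashby: 2 of 3 neighbours < 3, not yet.
  Brook: 1 of 4 neighbours ≥ 1, panics.
  Claymore: 1 of 5 neighbours < 3, not yet.
  Dunlea: 1 of 3 neighbours < 2, not yet.
  Marsh: 1 of 3 neighbours < 2, not yet.
Round 3 — checking thresholds:
  Ashby: 2 of 3 neighbours < 3, not yet.
  Claymore: 2 of 5 neighbours < 3, not yet.
  Dunlea: 2 of 3 neighbours ≥ 2, panics.
  Marsh: 2 of 3 neighbours ≥ 2, panics.
Round 4 — checking thresholds:
  Ashby: 2 of 3 neighbours < 3, not yet.
  Claymore: 4 of 5 neighbours ≥ 3, panics.
Round 5 — checking thresholds:
  Ashby: 3 of 3 neighbours ≥ 3, panics.
Round 6 — no new panics; cascade stops.

yes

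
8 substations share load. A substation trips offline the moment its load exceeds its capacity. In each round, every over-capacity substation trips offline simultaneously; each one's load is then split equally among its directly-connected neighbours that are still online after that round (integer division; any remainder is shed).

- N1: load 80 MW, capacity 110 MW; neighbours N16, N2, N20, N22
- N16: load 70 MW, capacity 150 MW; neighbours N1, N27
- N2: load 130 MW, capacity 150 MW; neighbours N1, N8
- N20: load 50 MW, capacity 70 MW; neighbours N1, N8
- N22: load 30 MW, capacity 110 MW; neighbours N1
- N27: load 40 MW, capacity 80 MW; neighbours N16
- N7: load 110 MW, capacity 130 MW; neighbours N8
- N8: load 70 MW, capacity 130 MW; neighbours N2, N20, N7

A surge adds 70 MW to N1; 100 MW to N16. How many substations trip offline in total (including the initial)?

Round 1 — N1 at 150 > 110; N16 at 170 > 150. N1, N16 trip offline.
  N1 sheds 150 MW to N2, N20, N22: 50 each.
    N2: 130+50 = 180 > 150
    N20: 50+50 = 100 > 70
    N22: 30+50 = 80 ≤ 110
  N16 sheds 170 MW to N27: 170 each.
    N27: 40+170 = 210 > 80
Round 2 — N2, N20, N27 trip offline.
  N2 sheds 180 MW to N8: 180 each.
    N8: 70+180 = 250 > 130
  N20 sheds 100 MW to N8: 100 each.
    N8: 250+100 = 350 > 130
  N27 sheds 210 MW: no online neighbours, lost.
Round 3 — N8 trips offline.
  N8 sheds 350 MW to N7: 350 each.
    N7: 110+350 = 460 > 130
Round 4 — N7 trips offline.
  N7 sheds 460 MW: no online neighbours, lost.
No further trips.

7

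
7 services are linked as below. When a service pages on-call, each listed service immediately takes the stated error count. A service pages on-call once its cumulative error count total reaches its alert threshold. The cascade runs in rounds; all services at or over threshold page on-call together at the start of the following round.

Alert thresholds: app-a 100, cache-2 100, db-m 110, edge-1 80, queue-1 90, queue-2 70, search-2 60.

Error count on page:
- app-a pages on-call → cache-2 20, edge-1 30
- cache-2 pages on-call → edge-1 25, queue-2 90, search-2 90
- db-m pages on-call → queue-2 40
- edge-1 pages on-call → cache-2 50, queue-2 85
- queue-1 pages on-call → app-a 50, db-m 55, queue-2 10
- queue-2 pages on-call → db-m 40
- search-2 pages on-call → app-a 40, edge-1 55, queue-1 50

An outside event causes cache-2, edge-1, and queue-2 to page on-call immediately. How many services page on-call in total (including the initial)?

Round 1 — cache-2, edge-1, queue-2 page on-call (initial).
  db-m: +40 → 40 < 110
  search-2: +90 → 90 ≥ 60
Round 2 — search-2 pages on-call.
  app-a: +40 → 40 < 100
  queue-1: +50 → 50 < 90
No further pages.

4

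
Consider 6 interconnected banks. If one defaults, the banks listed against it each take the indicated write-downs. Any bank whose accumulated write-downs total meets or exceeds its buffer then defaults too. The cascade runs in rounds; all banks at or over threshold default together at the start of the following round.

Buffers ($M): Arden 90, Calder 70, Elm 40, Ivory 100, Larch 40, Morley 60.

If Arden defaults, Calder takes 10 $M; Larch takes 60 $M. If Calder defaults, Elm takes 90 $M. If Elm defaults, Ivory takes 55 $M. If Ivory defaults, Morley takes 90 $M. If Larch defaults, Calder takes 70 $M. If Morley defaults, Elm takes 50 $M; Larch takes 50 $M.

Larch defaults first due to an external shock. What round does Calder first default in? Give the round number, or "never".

2

Round 1 — Larch defaults (initial).
  Calder: +70 → 70 ≥ 70
Round 2 — Calder defaults.
  Elm: +90 → 90 ≥ 40
Round 3 — Elm defaults.
  Ivory: +55 → 55 < 100
No further defaults.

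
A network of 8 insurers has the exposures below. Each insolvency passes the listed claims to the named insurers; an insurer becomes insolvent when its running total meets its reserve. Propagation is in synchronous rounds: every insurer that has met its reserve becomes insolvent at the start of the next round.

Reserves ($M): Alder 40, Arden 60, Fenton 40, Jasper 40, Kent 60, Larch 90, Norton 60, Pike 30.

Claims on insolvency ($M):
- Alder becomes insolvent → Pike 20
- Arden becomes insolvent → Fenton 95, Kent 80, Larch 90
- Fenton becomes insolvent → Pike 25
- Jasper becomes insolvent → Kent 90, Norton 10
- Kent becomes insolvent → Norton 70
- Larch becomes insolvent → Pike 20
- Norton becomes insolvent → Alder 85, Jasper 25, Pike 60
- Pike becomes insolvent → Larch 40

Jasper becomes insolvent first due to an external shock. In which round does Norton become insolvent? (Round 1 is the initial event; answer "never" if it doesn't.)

Round 1 — Jasper becomes insolvent (initial).
  Kent: +90 → 90 ≥ 60
  Norton: +10 → 10 < 60
Round 2 — Kent becomes insolvent.
  Norton: +70 → 80 ≥ 60
Round 3 — Norton becomes insolvent.
  Alder: +85 → 85 ≥ 40
  Pike: +60 → 60 ≥ 30
Round 4 — Alder, Pike become insolvent.
  Larch: +40 → 40 < 90
No further insolvencies.

3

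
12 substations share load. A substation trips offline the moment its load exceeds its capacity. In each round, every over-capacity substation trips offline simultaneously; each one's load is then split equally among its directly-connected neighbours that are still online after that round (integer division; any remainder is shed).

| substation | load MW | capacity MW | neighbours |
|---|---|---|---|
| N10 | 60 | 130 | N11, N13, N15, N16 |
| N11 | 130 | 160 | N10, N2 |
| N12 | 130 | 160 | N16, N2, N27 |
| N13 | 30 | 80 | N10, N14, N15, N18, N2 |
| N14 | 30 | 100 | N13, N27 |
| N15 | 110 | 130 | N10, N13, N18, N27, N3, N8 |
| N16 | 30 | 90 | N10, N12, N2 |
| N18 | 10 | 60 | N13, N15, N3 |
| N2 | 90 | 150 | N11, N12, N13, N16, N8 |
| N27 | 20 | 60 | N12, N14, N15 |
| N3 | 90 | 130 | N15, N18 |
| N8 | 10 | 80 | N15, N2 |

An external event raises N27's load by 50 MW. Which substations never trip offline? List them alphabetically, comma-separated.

Round 1 — N27 at 70 > 60. N27 trips offline.
  N27 sheds 70 MW to N12, N14, N15: 23 each (1 lost).
    N12: 130+23 = 153 ≤ 160
    N14: 30+23 = 53 ≤ 100
    N15: 110+23 = 133 > 130
Round 2 — N15 trips offline.
  N15 sheds 133 MW to N10, N13, N18, N3, N8: 26 each (3 lost).
    N10: 60+26 = 86 ≤ 130
    N13: 30+26 = 56 ≤ 80
    N18: 10+26 = 36 ≤ 60
    N3: 90+26 = 116 ≤ 130
    N8: 10+26 = 36 ≤ 80
No further trips.

N10, N11, N12, N13, N14, N16, N18, N2, N3, N8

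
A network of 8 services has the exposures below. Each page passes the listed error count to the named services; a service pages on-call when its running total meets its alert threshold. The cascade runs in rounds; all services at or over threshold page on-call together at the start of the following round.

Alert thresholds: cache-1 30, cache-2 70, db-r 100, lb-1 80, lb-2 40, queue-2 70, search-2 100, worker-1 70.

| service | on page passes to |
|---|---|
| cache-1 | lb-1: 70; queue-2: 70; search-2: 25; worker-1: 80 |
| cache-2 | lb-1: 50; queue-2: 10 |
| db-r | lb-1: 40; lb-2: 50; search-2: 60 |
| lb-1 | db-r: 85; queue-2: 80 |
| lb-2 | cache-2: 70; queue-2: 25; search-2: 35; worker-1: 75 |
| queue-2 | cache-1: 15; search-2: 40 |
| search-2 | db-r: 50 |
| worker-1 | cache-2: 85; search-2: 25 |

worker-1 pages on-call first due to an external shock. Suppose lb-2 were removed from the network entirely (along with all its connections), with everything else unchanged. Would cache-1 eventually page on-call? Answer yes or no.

no

With lb-2 removed:
Round 1 — worker-1 pages on-call (initial).
  cache-2: +85 → 85 ≥ 70
  search-2: +25 → 25 < 100
Round 2 — cache-2 pages on-call.
  lb-1: +50 → 50 < 80
  queue-2: +10 → 10 < 70
No further pages.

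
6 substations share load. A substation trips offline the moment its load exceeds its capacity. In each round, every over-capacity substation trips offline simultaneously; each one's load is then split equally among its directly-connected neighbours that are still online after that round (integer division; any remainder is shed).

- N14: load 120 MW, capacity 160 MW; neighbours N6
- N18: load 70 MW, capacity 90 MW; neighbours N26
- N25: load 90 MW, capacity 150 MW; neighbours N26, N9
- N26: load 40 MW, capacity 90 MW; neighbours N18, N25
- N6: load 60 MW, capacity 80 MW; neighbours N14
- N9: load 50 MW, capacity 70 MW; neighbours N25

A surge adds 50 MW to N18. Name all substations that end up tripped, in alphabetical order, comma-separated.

Round 1 — N18 at 120 > 90. N18 trips offline.
  N18 sheds 120 MW to N26: 120 each.
    N26: 40+120 = 160 > 90
Round 2 — N26 trips offline.
  N26 sheds 160 MW to N25: 160 each.
    N25: 90+160 = 250 > 150
Round 3 — N25 trips offline.
  N25 sheds 250 MW to N9: 250 each.
    N9: 50+250 = 300 > 70
Round 4 — N9 trips offline.
  N9 sheds 300 MW: no online neighbours, lost.
No further trips.

N18, N25, N26, N9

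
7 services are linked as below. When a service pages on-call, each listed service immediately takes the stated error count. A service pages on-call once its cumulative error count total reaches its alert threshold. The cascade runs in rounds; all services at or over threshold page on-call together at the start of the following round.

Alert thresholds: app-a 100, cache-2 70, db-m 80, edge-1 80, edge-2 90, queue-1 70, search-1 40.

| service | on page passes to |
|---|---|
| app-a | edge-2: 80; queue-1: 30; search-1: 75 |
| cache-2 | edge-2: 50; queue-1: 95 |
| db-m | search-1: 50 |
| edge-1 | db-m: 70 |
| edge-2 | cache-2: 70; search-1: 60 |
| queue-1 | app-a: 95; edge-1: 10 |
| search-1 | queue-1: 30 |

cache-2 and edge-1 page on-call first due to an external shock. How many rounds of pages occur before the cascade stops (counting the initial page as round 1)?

2

Round 1 — cache-2, edge-1 page on-call (initial).
  db-m: +70 → 70 < 80
  edge-2: +50 → 50 < 90
  queue-1: +95 → 95 ≥ 70
Round 2 — queue-1 pages on-call.
  app-a: +95 → 95 < 100
No further pages.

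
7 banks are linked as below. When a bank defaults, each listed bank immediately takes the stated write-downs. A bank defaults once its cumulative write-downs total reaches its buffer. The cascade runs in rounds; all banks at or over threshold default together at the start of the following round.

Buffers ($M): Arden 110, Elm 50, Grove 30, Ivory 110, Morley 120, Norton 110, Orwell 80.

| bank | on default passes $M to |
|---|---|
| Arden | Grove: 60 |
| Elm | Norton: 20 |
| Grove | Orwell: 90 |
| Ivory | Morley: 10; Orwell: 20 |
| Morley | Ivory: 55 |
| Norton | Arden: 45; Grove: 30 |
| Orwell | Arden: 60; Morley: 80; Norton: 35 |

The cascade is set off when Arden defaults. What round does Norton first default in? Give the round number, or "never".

Round 1 — Arden defaults (initial).
  Grove: +60 → 60 ≥ 30
Round 2 — Grove defaults.
  Orwell: +90 → 90 ≥ 80
Round 3 — Orwell defaults.
  Morley: +80 → 80 < 120
  Norton: +35 → 35 < 110
No further defaults.

never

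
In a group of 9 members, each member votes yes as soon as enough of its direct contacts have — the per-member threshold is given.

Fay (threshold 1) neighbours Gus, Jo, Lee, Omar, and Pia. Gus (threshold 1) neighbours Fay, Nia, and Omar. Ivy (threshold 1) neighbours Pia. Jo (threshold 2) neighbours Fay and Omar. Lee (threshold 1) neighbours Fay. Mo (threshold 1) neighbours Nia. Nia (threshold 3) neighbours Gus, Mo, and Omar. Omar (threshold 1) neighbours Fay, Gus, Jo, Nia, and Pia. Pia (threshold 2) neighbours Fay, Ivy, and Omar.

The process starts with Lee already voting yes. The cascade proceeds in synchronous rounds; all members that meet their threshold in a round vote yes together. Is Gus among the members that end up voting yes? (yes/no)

yes

Round 1 — Lee votes yes (initial).
Round 2 — checking thresholds:
  Fay: 1 of 5 neighbours ≥ 1, votes yes.
Round 3 — checking thresholds:
  Gus: 1 of 3 neighbours ≥ 1, votes yes.
  Jo: 1 of 2 neighbours < 2, below threshold.
  Omar: 1 of 5 neighbours ≥ 1, votes yes.
  Pia: 1 of 3 neighbours < 2, below threshold.
Round 4 — checking thresholds:
  Jo: 2 of 2 neighbours ≥ 2, votes yes.
  Nia: 2 of 3 neighbours < 3, below threshold.
  Pia: 2 of 3 neighbours ≥ 2, votes yes.
Round 5 — checking thresholds:
  Ivy: 1 of 1 neighbours ≥ 1, votes yes.
  Nia: 2 of 3 neighbours < 3, below threshold.
Round 6 — no new yes votes; cascade stops.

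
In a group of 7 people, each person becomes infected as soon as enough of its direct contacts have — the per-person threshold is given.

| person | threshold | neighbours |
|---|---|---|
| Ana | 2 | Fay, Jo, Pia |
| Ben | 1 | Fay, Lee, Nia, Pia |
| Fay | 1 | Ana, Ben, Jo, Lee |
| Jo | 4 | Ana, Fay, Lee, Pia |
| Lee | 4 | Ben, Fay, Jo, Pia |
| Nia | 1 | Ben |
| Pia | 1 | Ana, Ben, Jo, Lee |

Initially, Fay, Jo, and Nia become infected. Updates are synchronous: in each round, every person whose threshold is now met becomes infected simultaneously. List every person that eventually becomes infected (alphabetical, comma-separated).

Ana, Ben, Fay, Jo, Lee, Nia, Pia

Round 1 — Fay, Jo, Nia become infected (initial).
Round 2 — checking thresholds:
  Ana: 2 of 3 neighbours ≥ 2, becomes infected.
  Ben: 2 of 4 neighbours ≥ 1, becomes infected.
  Lee: 2 of 4 neighbours < 4, below threshold.
  Pia: 1 of 4 neighbours ≥ 1, becomes infected.
Round 3 — checking thresholds:
  Lee: 4 of 4 neighbours ≥ 4, becomes infected.
Round 4 — no new infections; cascade stops.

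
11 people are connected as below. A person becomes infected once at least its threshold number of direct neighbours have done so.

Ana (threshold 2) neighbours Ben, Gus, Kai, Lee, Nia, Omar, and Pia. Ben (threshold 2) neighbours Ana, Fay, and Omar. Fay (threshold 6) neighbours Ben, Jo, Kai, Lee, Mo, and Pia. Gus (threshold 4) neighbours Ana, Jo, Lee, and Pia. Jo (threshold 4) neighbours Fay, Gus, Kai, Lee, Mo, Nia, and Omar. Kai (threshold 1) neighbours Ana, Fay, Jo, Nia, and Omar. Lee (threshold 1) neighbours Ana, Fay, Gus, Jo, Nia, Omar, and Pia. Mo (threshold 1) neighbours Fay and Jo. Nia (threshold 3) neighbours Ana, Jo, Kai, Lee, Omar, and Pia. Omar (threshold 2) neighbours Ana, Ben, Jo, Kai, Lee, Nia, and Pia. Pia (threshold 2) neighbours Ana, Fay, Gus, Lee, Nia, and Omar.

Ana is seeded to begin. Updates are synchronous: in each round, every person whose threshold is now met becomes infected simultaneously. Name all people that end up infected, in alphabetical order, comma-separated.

Round 1 — Ana becomes infected (initial).
Round 2 — checking thresholds:
  Ben: 1 of 3 neighbours < 2, not yet.
  Gus: 1 of 4 neighbours < 4, not yet.
  Kai: 1 of 5 neighbours ≥ 1, becomes infected.
  Lee: 1 of 7 neighbours ≥ 1, becomes infected.
  Nia: 1 of 6 neighbours < 3, not yet.
  Omar: 1 of 7 neighbours < 2, not yet.
  Pia: 1 of 6 neighbours < 2, not yet.
Round 3 — checking thresholds:
  Ben: 1 of 3 neighbours < 2, not yet.
  Fay: 2 of 6 neighbours < 6, not yet.
  Gus: 2 of 4 neighbours < 4, not yet.
  Jo: 2 of 7 neighbours < 4, not yet.
  Nia: 3 of 6 neighbours ≥ 3, becomes infected.
  Omar: 3 of 7 neighbours ≥ 2, becomes infected.
  Pia: 2 of 6 neighbours ≥ 2, becomes infected.
Round 4 — checking thresholds:
  Ben: 2 of 3 neighbours ≥ 2, becomes infected.
  Fay: 3 of 6 neighbours < 6, not yet.
  Gus: 3 of 4 neighbours < 4, not yet.
  Jo: 4 of 7 neighbours ≥ 4, becomes infected.
Round 5 — checking thresholds:
  Fay: 5 of 6 neighbours < 6, not yet.
  Gus: 4 of 4 neighbours ≥ 4, becomes infected.
  Mo: 1 of 2 neighbours ≥ 1, becomes infected.
Round 6 — checking thresholds:
  Fay: 6 of 6 neighbours ≥ 6, becomes infected.
Round 7 — no new infections; cascade stops.

Ana, Ben, Fay, Gus, Jo, Kai, Lee, Mo, Nia, Omar, Pia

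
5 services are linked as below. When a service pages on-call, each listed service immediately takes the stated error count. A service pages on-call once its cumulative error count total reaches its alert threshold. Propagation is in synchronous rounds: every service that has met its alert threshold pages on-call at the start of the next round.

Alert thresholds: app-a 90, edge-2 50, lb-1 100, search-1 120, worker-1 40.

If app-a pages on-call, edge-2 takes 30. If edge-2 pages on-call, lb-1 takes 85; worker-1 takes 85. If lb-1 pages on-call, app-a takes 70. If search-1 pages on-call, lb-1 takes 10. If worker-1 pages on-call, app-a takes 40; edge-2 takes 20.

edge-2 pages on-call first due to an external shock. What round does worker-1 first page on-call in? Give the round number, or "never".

2

Round 1 — edge-2 pages on-call (initial).
  lb-1: +85 → 85 < 100
  worker-1: +85 → 85 ≥ 40
Round 2 — worker-1 pages on-call.
  app-a: +40 → 40 < 90
No further pages.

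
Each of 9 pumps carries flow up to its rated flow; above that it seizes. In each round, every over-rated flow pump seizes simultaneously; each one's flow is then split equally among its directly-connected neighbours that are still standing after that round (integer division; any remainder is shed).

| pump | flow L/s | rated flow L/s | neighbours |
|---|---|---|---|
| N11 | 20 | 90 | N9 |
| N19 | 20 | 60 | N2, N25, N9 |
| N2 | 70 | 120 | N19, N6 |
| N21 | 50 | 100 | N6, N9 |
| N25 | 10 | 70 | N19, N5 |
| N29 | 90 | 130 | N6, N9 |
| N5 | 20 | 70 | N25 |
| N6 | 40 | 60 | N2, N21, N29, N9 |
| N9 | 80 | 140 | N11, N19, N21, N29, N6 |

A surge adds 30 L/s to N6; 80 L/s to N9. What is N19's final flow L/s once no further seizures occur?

Round 1 — N6 at 70 > 60; N9 at 160 > 140. N6, N9 seize.
  N6 sheds 70 L/s to N2, N21, N29: 23 each (1 lost).
    N2: 70+23 = 93 ≤ 120
    N21: 50+23 = 73 ≤ 100
    N29: 90+23 = 113 ≤ 130
  N9 sheds 160 L/s to N11, N19, N21, N29: 40 each.
    N11: 20+40 = 60 ≤ 90
    N19: 20+40 = 60 ≤ 60
    N21: 73+40 = 113 > 100
    N29: 113+40 = 153 > 130
Round 2 — N21, N29 seize.
  N21 sheds 113 L/s: no online neighbours, lost.
  N29 sheds 153 L/s: no online neighbours, lost.
No further seizures.

60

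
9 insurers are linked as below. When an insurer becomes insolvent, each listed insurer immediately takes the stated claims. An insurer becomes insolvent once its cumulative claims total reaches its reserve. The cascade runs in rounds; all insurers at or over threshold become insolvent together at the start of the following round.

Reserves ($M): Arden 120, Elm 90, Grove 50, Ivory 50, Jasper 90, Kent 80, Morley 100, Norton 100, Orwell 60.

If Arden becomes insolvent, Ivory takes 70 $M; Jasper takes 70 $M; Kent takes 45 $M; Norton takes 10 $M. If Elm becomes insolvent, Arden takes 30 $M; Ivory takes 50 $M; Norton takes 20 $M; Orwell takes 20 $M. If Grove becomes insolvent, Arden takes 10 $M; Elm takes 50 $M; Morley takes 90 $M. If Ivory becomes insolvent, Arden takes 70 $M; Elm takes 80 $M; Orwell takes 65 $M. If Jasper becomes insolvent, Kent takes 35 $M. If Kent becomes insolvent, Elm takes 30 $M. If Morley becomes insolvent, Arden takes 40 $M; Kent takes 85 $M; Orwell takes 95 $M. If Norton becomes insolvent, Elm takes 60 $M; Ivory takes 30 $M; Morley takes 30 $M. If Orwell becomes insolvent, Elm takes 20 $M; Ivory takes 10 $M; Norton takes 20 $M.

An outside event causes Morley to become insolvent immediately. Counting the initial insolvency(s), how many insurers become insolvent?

Round 1 — Morley becomes insolvent (initial).
  Arden: +40 → 40 < 120
  Kent: +85 → 85 ≥ 80
  Orwell: +95 → 95 ≥ 60
Round 2 — Kent, Orwell become insolvent.
  Elm: +30+20 → 50 < 90
  Ivory: +10 → 10 < 50
  Norton: +20 → 20 < 100
No further insolvencies.

3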